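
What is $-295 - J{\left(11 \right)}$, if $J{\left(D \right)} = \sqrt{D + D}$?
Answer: $-295 - \sqrt{22} \approx -299.69$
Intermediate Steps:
$J{\left(D \right)} = \sqrt{2} \sqrt{D}$ ($J{\left(D \right)} = \sqrt{2 D} = \sqrt{2} \sqrt{D}$)
$-295 - J{\left(11 \right)} = -295 - \sqrt{2} \sqrt{11} = -295 - \sqrt{22}$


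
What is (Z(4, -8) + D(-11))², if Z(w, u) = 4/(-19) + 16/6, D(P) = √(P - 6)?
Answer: -35633/3249 + 280*I*√17/57 ≈ -10.967 + 20.254*I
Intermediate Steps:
D(P) = √(-6 + P)
Z(w, u) = 140/57 (Z(w, u) = 4*(-1/19) + 16*(⅙) = -4/19 + 8/3 = 140/57)
(Z(4, -8) + D(-11))² = (140/57 + √(-6 - 11))² = (140/57 + √(-17))² = (140/57 + I*√17)²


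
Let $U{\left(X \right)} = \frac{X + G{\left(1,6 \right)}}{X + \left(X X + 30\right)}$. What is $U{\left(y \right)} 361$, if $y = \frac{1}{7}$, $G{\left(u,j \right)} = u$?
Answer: $\frac{10108}{739} \approx 13.678$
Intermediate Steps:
$y = \frac{1}{7} \approx 0.14286$
$U{\left(X \right)} = \frac{1 + X}{30 + X + X^{2}}$ ($U{\left(X \right)} = \frac{X + 1}{X + \left(X X + 30\right)} = \frac{1 + X}{X + \left(X^{2} + 30\right)} = \frac{1 + X}{X + \left(30 + X^{2}\right)} = \frac{1 + X}{30 + X + X^{2}}$)
$U{\left(y \right)} 361 = \frac{1 + \frac{1}{7}}{30 + \frac{1}{7} + \left(\frac{1}{7}\right)^{2}} \cdot 361 = \frac{1}{30 + \frac{1}{7} + \frac{1}{49}} \cdot \frac{8}{7} \cdot 361 = \frac{1}{\frac{1478}{49}} \cdot \frac{8}{7} \cdot 361 = \frac{49}{1478} \cdot \frac{8}{7} \cdot 361 = \frac{28}{739} \cdot 361 = \frac{10108}{739}$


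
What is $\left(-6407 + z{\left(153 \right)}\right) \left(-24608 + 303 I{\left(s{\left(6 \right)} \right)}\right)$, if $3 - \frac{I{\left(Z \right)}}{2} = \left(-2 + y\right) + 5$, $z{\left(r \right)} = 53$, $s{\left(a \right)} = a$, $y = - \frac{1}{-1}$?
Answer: $160209756$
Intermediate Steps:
$y = 1$ ($y = \left(-1\right) \left(-1\right) = 1$)
$I{\left(Z \right)} = -2$ ($I{\left(Z \right)} = 6 - 2 \left(\left(-2 + 1\right) + 5\right) = 6 - 2 \left(-1 + 5\right) = 6 - 8 = -2$)
$\left(-6407 + z{\left(153 \right)}\right) \left(-24608 + 303 I{\left(s{\left(6 \right)} \right)}\right) = \left(-6407 + 53\right) \left(-24608 + 303 \left(-2\right)\right) = - 6354 \left(-24608 - 606\right) = \left(-6354\right) \left(-25214\right) = 160209756$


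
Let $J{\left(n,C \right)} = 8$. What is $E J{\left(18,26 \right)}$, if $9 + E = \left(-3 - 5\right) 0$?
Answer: $-72$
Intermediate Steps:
$E = -9$ ($E = -9 + \left(-3 - 5\right) 0 = -9 - 0 = -9 + 0 = -9$)
$E J{\left(18,26 \right)} = \left(-9\right) 8 = -72$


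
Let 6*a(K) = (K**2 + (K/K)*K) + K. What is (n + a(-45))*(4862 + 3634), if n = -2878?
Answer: -21711528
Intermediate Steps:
a(K) = K/3 + K**2/6 (a(K) = ((K**2 + (K/K)*K) + K)/6 = ((K**2 + 1*K) + K)/6 = ((K**2 + K) + K)/6 = ((K + K**2) + K)/6 = (K**2 + 2*K)/6 = K/3 + K**2/6)
(n + a(-45))*(4862 + 3634) = (-2878 + (1/6)*(-45)*(2 - 45))*(4862 + 3634) = (-2878 + (1/6)*(-45)*(-43))*8496 = (-2878 + 645/2)*8496 = -5111/2*8496 = -21711528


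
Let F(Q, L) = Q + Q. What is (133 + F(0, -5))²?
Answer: 17689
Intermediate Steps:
F(Q, L) = 2*Q
(133 + F(0, -5))² = (133 + 2*0)² = (133 + 0)² = 133² = 17689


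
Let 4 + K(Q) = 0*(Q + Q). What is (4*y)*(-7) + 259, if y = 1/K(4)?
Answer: 266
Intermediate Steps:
K(Q) = -4 (K(Q) = -4 + 0*(Q + Q) = -4 + 0*(2*Q) = -4 + 0 = -4)
y = -¼ (y = 1/(-4) = -¼ ≈ -0.25000)
(4*y)*(-7) + 259 = (4*(-¼))*(-7) + 259 = -1*(-7) + 259 = 7 + 259 = 266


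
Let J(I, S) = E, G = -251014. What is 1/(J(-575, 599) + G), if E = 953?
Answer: -1/250061 ≈ -3.9990e-6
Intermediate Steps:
J(I, S) = 953
1/(J(-575, 599) + G) = 1/(953 - 251014) = 1/(-250061) = -1/250061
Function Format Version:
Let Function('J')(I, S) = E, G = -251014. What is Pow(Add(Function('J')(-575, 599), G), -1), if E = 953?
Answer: Rational(-1, 250061) ≈ -3.9990e-6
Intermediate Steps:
Function('J')(I, S) = 953
Pow(Add(Function('J')(-575, 599), G), -1) = Pow(Add(953, -251014), -1) = Pow(-250061, -1) = Rational(-1, 250061)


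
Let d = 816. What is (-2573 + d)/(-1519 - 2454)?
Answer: 1757/3973 ≈ 0.44223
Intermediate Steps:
(-2573 + d)/(-1519 - 2454) = (-2573 + 816)/(-1519 - 2454) = -1757/(-3973) = -1757*(-1/3973) = 1757/3973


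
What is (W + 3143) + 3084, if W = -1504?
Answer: 4723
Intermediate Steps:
(W + 3143) + 3084 = (-1504 + 3143) + 3084 = 1639 + 3084 = 4723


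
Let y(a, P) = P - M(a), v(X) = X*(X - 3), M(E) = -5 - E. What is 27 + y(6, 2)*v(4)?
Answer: 79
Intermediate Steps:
v(X) = X*(-3 + X)
y(a, P) = 5 + P + a (y(a, P) = P - (-5 - a) = P + (5 + a) = 5 + P + a)
27 + y(6, 2)*v(4) = 27 + (5 + 2 + 6)*(4*(-3 + 4)) = 27 + 13*(4*1) = 27 + 13*4 = 27 + 52 = 79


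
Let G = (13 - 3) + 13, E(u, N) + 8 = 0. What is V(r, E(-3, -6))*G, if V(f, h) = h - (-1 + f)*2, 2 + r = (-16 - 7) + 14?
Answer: 368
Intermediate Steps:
E(u, N) = -8 (E(u, N) = -8 + 0 = -8)
r = -11 (r = -2 + ((-16 - 7) + 14) = -2 + (-23 + 14) = -2 - 9 = -11)
G = 23 (G = 10 + 13 = 23)
V(f, h) = 2 + h - 2*f (V(f, h) = h - (-2 + 2*f) = h + (2 - 2*f) = 2 + h - 2*f)
V(r, E(-3, -6))*G = (2 - 8 - 2*(-11))*23 = (2 - 8 + 22)*23 = 16*23 = 368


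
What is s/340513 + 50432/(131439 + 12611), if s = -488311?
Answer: -26584223967/24525448825 ≈ -1.0839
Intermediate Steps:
s/340513 + 50432/(131439 + 12611) = -488311/340513 + 50432/(131439 + 12611) = -488311*1/340513 + 50432/144050 = -488311/340513 + 50432*(1/144050) = -488311/340513 + 25216/72025 = -26584223967/24525448825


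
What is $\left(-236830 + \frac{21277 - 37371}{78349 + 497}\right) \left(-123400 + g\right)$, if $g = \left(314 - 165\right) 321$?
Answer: $\frac{705572959400227}{39423} \approx 1.7897 \cdot 10^{10}$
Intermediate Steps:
$g = 47829$ ($g = \left(314 - 165\right) 321 = 149 \cdot 321 = 47829$)
$\left(-236830 + \frac{21277 - 37371}{78349 + 497}\right) \left(-123400 + g\right) = \left(-236830 + \frac{21277 - 37371}{78349 + 497}\right) \left(-123400 + 47829\right) = \left(-236830 - \frac{16094}{78846}\right) \left(-75571\right) = \left(-236830 - \frac{8047}{39423}\right) \left(-75571\right) = \left(- \frac{9336557137}{39423}\right) \left(-75571\right) = \frac{705572959400227}{39423}$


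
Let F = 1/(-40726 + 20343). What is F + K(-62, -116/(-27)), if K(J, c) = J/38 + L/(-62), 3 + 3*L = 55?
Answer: -68835158/36016761 ≈ -1.9112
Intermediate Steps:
L = 52/3 (L = -1 + (⅓)*55 = -1 + 55/3 = 52/3 ≈ 17.333)
F = -1/20383 (F = 1/(-20383) = -1/20383 ≈ -4.9061e-5)
K(J, c) = -26/93 + J/38 (K(J, c) = J/38 + (52/3)/(-62) = J*(1/38) + (52/3)*(-1/62) = J/38 - 26/93 = -26/93 + J/38)
F + K(-62, -116/(-27)) = -1/20383 + (-26/93 + (1/38)*(-62)) = -1/20383 + (-26/93 - 31/19) = -1/20383 - 3377/1767 = -68835158/36016761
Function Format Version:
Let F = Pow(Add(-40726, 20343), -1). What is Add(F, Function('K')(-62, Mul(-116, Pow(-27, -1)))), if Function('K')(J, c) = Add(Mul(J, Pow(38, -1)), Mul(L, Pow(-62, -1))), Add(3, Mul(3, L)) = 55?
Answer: Rational(-68835158, 36016761) ≈ -1.9112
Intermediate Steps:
L = Rational(52, 3) (L = Add(-1, Mul(Rational(1, 3), 55)) = Add(-1, Rational(55, 3)) = Rational(52, 3) ≈ 17.333)
F = Rational(-1, 20383) (F = Pow(-20383, -1) = Rational(-1, 20383) ≈ -4.9061e-5)
Function('K')(J, c) = Add(Rational(-26, 93), Mul(Rational(1, 38), J)) (Function('K')(J, c) = Add(Mul(J, Pow(38, -1)), Mul(Rational(52, 3), Pow(-62, -1))) = Add(Mul(J, Rational(1, 38)), Mul(Rational(52, 3), Rational(-1, 62))) = Add(Mul(Rational(1, 38), J), Rational(-26, 93)) = Add(Rational(-26, 93), Mul(Rational(1, 38), J)))
Add(F, Function('K')(-62, Mul(-116, Pow(-27, -1)))) = Add(Rational(-1, 20383), Add(Rational(-26, 93), Mul(Rational(1, 38), -62))) = Add(Rational(-1, 20383), Add(Rational(-26, 93), Rational(-31, 19))) = Add(Rational(-1, 20383), Rational(-3377, 1767)) = Rational(-68835158, 36016761)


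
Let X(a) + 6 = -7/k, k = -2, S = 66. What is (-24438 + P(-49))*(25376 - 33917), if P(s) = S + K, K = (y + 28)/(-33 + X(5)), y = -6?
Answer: 14779824696/71 ≈ 2.0817e+8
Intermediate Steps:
X(a) = -5/2 (X(a) = -6 - 7/(-2) = -6 - 7*(-½) = -6 + 7/2 = -5/2)
K = -44/71 (K = (-6 + 28)/(-33 - 5/2) = 22/(-71/2) = 22*(-2/71) = -44/71 ≈ -0.61972)
P(s) = 4642/71 (P(s) = 66 - 44/71 = 4642/71)
(-24438 + P(-49))*(25376 - 33917) = (-24438 + 4642/71)*(25376 - 33917) = -1730456/71*(-8541) = 14779824696/71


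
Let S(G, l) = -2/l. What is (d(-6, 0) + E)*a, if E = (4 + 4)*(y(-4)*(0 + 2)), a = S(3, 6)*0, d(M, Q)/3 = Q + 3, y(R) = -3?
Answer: 0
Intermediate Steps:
d(M, Q) = 9 + 3*Q (d(M, Q) = 3*(Q + 3) = 3*(3 + Q) = 9 + 3*Q)
a = 0 (a = -2/6*0 = -2*⅙*0 = -⅓*0 = 0)
E = -48 (E = (4 + 4)*(-3*(0 + 2)) = 8*(-3*2) = 8*(-6) = -48)
(d(-6, 0) + E)*a = ((9 + 3*0) - 48)*0 = ((9 + 0) - 48)*0 = (9 - 48)*0 = -39*0 = 0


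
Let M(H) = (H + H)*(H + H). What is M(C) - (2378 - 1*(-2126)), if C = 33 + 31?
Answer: 11880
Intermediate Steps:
C = 64
M(H) = 4*H**2 (M(H) = (2*H)*(2*H) = 4*H**2)
M(C) - (2378 - 1*(-2126)) = 4*64**2 - (2378 - 1*(-2126)) = 4*4096 - (2378 + 2126) = 16384 - 1*4504 = 16384 - 4504 = 11880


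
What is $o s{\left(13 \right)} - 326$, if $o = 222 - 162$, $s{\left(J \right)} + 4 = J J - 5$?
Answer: $9274$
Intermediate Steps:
$s{\left(J \right)} = -9 + J^{2}$ ($s{\left(J \right)} = -4 + \left(J J - 5\right) = -4 + \left(J^{2} - 5\right) = -4 + \left(-5 + J^{2}\right) = -9 + J^{2}$)
$o = 60$
$o s{\left(13 \right)} - 326 = 60 \left(-9 + 13^{2}\right) - 326 = 60 \left(-9 + 169\right) - 326 = 60 \cdot 160 - 326 = 9600 - 326 = 9274$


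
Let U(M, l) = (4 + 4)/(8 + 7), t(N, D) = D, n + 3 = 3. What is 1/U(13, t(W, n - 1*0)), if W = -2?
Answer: 15/8 ≈ 1.8750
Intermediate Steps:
n = 0 (n = -3 + 3 = 0)
U(M, l) = 8/15
1/U(13, t(W, n - 1*0)) = 1/(8/15) = 15/8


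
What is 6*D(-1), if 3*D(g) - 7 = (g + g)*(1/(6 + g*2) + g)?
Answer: 17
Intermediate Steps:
D(g) = 7/3 + 2*g*(g + 1/(6 + 2*g))/3 (D(g) = 7/3 + ((g + g)*(1/(6 + g*2) + g))/3 = 7/3 + ((2*g)*(1/(6 + 2*g) + g))/3 = 7/3 + ((2*g)*(g + 1/(6 + 2*g)))/3 = 7/3 + (2*g*(g + 1/(6 + 2*g)))/3 = 7/3 + 2*g*(g + 1/(6 + 2*g))/3)
6*D(-1) = 6*((21 + 2*(-1)³ + 6*(-1)² + 8*(-1))/(3*(3 - 1))) = 6*((⅓)*(21 + 2*(-1) + 6*1 - 8)/2) = 6*((⅓)*(½)*(21 - 2 + 6 - 8)) = 6*((⅓)*(½)*17) = 6*(17/6) = 17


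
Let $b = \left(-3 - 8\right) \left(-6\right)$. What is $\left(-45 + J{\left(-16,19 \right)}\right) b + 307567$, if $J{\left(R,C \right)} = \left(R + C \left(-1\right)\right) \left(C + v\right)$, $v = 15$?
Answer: $226057$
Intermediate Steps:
$b = 66$ ($b = \left(-11\right) \left(-6\right) = 66$)
$J{\left(R,C \right)} = \left(15 + C\right) \left(R - C\right)$ ($J{\left(R,C \right)} = \left(R + C \left(-1\right)\right) \left(C + 15\right) = \left(R - C\right) \left(15 + C\right) = \left(15 + C\right) \left(R - C\right)$)
$\left(-45 + J{\left(-16,19 \right)}\right) b + 307567 = \left(-45 + \left(- 19^{2} - 285 + 15 \left(-16\right) + 19 \left(-16\right)\right)\right) 66 + 307567 = \left(-45 - 1190\right) 66 + 307567 = \left(-1235\right) 66 + 307567 = -81510 + 307567 = 226057$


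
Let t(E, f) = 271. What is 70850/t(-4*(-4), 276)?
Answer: 70850/271 ≈ 261.44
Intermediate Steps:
70850/t(-4*(-4), 276) = 70850/271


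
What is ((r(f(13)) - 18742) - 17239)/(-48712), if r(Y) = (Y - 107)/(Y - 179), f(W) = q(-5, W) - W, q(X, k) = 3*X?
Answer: 206887/280094 ≈ 0.73863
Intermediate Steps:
f(W) = -15 - W (f(W) = 3*(-5) - W = -15 - W)
r(Y) = (-107 + Y)/(-179 + Y)
((r(f(13)) - 18742) - 17239)/(-48712) = (((-107 + (-15 - 1*13))/(-179 + (-15 - 1*13)) - 18742) - 17239)/(-48712) = (((-107 + (-15 - 13))/(-179 + (-15 - 13)) - 18742) - 17239)*(-1/48712) = (((-107 - 28)/(-179 - 28) - 18742) - 17239)*(-1/48712) = ((-135/(-207) - 18742) - 17239)*(-1/48712) = ((-1/207*(-135) - 18742) - 17239)*(-1/48712) = ((15/23 - 18742) - 17239)*(-1/48712) = (-431051/23 - 17239)*(-1/48712) = -827548/23*(-1/48712) = 206887/280094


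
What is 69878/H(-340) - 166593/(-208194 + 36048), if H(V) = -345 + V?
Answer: -3971700661/39306670 ≈ -101.04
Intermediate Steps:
69878/H(-340) - 166593/(-208194 + 36048) = 69878/(-345 - 340) - 166593/(-208194 + 36048) = 69878/(-685) - 166593/(-172146) = 69878*(-1/685) - 166593*(-1/172146) = -69878/685 + 55531/57382 = -3971700661/39306670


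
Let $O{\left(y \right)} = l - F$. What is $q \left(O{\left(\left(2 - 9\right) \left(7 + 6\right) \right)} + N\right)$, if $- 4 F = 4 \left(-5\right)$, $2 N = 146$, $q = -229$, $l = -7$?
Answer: $-13969$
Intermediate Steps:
$N = 73$ ($N = \frac{1}{2} \cdot 146 = 73$)
$F = 5$ ($F = - \frac{4 \left(-5\right)}{4} = \left(- \frac{1}{4}\right) \left(-20\right) = 5$)
$O{\left(y \right)} = -12$ ($O{\left(y \right)} = -7 - 5 = -12$)
$q \left(O{\left(\left(2 - 9\right) \left(7 + 6\right) \right)} + N\right) = - 229 \left(-12 + 73\right) = \left(-229\right) 61 = -13969$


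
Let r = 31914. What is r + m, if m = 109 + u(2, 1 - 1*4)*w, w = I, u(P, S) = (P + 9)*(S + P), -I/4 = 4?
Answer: 32199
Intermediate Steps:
I = -16 (I = -4*4 = -16)
u(P, S) = (9 + P)*(P + S)
w = -16
m = 285 (m = 109 + (2² + 9*2 + 9*(1 - 1*4) + 2*(1 - 1*4))*(-16) = 109 + (4 + 18 + 9*(1 - 4) + 2*(1 - 4))*(-16) = 109 + (4 + 18 + 9*(-3) + 2*(-3))*(-16) = 109 + (4 + 18 - 27 - 6)*(-16) = 109 - 11*(-16) = 109 + 176 = 285)
r + m = 31914 + 285 = 32199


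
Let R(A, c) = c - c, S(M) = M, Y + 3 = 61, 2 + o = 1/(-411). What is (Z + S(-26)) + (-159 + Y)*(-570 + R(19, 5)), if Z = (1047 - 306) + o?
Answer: 23954312/411 ≈ 58283.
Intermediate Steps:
o = -823/411 (o = -2 + 1/(-411) = -2 - 1/411 = -823/411 ≈ -2.0024)
Y = 58 (Y = -3 + 61 = 58)
Z = 303728/411 (Z = (1047 - 306) - 823/411 = 741 - 823/411 = 303728/411 ≈ 739.00)
R(A, c) = 0
(Z + S(-26)) + (-159 + Y)*(-570 + R(19, 5)) = (303728/411 - 26) + (-159 + 58)*(-570 + 0) = 293042/411 - 101*(-570) = 293042/411 + 57570 = 23954312/411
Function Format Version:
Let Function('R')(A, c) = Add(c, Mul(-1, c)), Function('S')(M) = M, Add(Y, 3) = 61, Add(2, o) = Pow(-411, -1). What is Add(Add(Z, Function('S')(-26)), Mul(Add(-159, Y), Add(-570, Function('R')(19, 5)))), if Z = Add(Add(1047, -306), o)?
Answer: Rational(23954312, 411) ≈ 58283.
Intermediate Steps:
o = Rational(-823, 411) (o = Add(-2, Pow(-411, -1)) = Add(-2, Rational(-1, 411)) = Rational(-823, 411) ≈ -2.0024)
Y = 58 (Y = Add(-3, 61) = 58)
Z = Rational(303728, 411) (Z = Add(Add(1047, -306), Rational(-823, 411)) = Add(741, Rational(-823, 411)) = Rational(303728, 411) ≈ 739.00)
Function('R')(A, c) = 0
Add(Add(Z, Function('S')(-26)), Mul(Add(-159, Y), Add(-570, Function('R')(19, 5)))) = Add(Add(Rational(303728, 411), -26), Mul(Add(-159, 58), Add(-570, 0))) = Add(Rational(293042, 411), Mul(-101, -570)) = Add(Rational(293042, 411), 57570) = Rational(23954312, 411)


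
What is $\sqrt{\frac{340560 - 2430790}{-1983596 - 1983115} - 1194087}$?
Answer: $\frac{i \sqrt{18788707248007444797}}{3966711} \approx 1092.7 i$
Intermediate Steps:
$\sqrt{\frac{340560 - 2430790}{-1983596 - 1983115} - 1194087} = \sqrt{- \frac{2090230}{-3966711} - 1194087} = \sqrt{\left(-2090230\right) \left(- \frac{1}{3966711}\right) - 1194087} = \sqrt{\frac{2090230}{3966711} - 1194087} = \sqrt{- \frac{4736595947627}{3966711}} = \frac{i \sqrt{18788707248007444797}}{3966711}$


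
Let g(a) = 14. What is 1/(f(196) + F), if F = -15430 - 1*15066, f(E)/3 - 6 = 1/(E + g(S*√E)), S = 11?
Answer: -70/2133459 ≈ -3.2811e-5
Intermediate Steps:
f(E) = 18 + 3/(14 + E) (f(E) = 18 + 3/(E + 14) = 18 + 3/(14 + E))
F = -30496 (F = -15430 - 15066 = -30496)
1/(f(196) + F) = 1/(3*(85 + 6*196)/(14 + 196) - 30496) = 1/(3*(85 + 1176)/210 - 30496) = 1/(3*(1/210)*1261 - 30496) = 1/(1261/70 - 30496) = 1/(-2133459/70) = -70/2133459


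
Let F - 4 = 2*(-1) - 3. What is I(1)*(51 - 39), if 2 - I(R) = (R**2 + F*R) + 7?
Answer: -60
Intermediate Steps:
F = -1 (F = 4 + (2*(-1) - 3) = 4 + (-2 - 3) = 4 - 5 = -1)
I(R) = -5 + R - R**2 (I(R) = 2 - ((R**2 - R) + 7) = 2 - (7 + R**2 - R) = 2 + (-7 + R - R**2) = -5 + R - R**2)
I(1)*(51 - 39) = (-5 + 1 - 1*1**2)*(51 - 39) = (-5 + 1 - 1*1)*12 = (-5 + 1 - 1)*12 = -5*12 = -60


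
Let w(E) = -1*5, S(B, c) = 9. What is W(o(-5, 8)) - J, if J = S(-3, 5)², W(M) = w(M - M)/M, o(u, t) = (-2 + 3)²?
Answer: -86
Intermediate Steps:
w(E) = -5
o(u, t) = 1 (o(u, t) = 1² = 1)
W(M) = -5/M
J = 81 (J = 9² = 81)
W(o(-5, 8)) - J = -5/1 - 1*81 = -5*1 - 81 = -5 - 81 = -86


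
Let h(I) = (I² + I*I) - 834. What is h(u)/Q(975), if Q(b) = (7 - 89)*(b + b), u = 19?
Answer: 28/39975 ≈ 0.00070044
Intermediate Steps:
h(I) = -834 + 2*I² (h(I) = (I² + I²) - 834 = 2*I² - 834 = -834 + 2*I²)
Q(b) = -164*b
h(u)/Q(975) = (-834 + 2*19²)/((-164*975)) = (-834 + 2*361)/(-159900) = (-834 + 722)*(-1/159900) = -112*(-1/159900) = 28/39975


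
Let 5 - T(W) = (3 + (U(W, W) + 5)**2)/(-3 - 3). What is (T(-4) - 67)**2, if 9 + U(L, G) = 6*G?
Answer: 172225/36 ≈ 4784.0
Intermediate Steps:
U(L, G) = -9 + 6*G
T(W) = 11/2 + (-4 + 6*W)**2/6 (T(W) = 5 - (3 + ((-9 + 6*W) + 5)**2)/(-3 - 3) = 5 - (3 + (-4 + 6*W)**2)/(-6) = 5 - (3 + (-4 + 6*W)**2)*(-1)/6 = 5 - (-1/2 - (-4 + 6*W)**2/6) = 5 + (1/2 + (-4 + 6*W)**2/6) = 11/2 + (-4 + 6*W)**2/6)
(T(-4) - 67)**2 = ((11/2 + 2*(-2 + 3*(-4))**2/3) - 67)**2 = ((11/2 + 2*(-2 - 12)**2/3) - 67)**2 = ((11/2 + (2/3)*(-14)**2) - 67)**2 = ((11/2 + (2/3)*196) - 67)**2 = ((11/2 + 392/3) - 67)**2 = (817/6 - 67)**2 = (415/6)**2 = 172225/36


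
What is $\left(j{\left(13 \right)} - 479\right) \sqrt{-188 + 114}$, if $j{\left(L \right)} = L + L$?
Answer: $- 453 i \sqrt{74} \approx - 3896.9 i$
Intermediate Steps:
$j{\left(L \right)} = 2 L$
$\left(j{\left(13 \right)} - 479\right) \sqrt{-188 + 114} = \left(2 \cdot 13 - 479\right) \sqrt{-188 + 114} = \left(26 - 479\right) \sqrt{-74} = - 453 i \sqrt{74}$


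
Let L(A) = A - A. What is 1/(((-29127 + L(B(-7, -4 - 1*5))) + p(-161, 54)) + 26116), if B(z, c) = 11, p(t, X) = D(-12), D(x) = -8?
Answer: -1/3019 ≈ -0.00033124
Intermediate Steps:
p(t, X) = -8
L(A) = 0
1/(((-29127 + L(B(-7, -4 - 1*5))) + p(-161, 54)) + 26116) = 1/(((-29127 + 0) - 8) + 26116) = 1/((-29127 - 8) + 26116) = 1/(-29135 + 26116) = 1/(-3019) = -1/3019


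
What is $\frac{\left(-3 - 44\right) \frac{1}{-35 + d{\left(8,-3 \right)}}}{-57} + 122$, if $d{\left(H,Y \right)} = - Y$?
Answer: $\frac{222481}{1824} \approx 121.97$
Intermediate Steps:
$\frac{\left(-3 - 44\right) \frac{1}{-35 + d{\left(8,-3 \right)}}}{-57} + 122 = \frac{\left(-3 - 44\right) \frac{1}{-35 - -3}}{-57} + 122 = - \frac{47}{-35 + 3} \left(- \frac{1}{57}\right) + 122 = - \frac{47}{-32} \left(- \frac{1}{57}\right) + 122 = \left(-47\right) \left(- \frac{1}{32}\right) \left(- \frac{1}{57}\right) + 122 = \frac{47}{32} \left(- \frac{1}{57}\right) + 122 = - \frac{47}{1824} + 122 = \frac{222481}{1824}$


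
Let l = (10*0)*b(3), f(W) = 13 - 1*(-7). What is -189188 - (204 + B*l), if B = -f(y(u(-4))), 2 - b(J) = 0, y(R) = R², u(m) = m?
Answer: -189392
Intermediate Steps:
b(J) = 2 (b(J) = 2 - 1*0 = 2 + 0 = 2)
f(W) = 20 (f(W) = 13 + 7 = 20)
l = 0 (l = (10*0)*2 = 0*2 = 0)
B = -20 (B = -1*20 = -20)
-189188 - (204 + B*l) = -189188 - (204 - 20*0) = -189188 - (204 + 0) = -189188 - 1*204 = -189188 - 204 = -189392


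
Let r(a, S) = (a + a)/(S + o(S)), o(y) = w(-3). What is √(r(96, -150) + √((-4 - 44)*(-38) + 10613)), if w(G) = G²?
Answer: √(-3008 + 2209*√12437)/47 ≈ 10.496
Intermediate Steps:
o(y) = 9 (o(y) = (-3)² = 9)
r(a, S) = 2*a/(9 + S) (r(a, S) = (a + a)/(S + 9) = (2*a)/(9 + S) = 2*a/(9 + S))
√(r(96, -150) + √((-4 - 44)*(-38) + 10613)) = √(2*96/(9 - 150) + √((-4 - 44)*(-38) + 10613)) = √(2*96/(-141) + √(-48*(-38) + 10613)) = √(2*96*(-1/141) + √(1824 + 10613)) = √(-64/47 + √12437)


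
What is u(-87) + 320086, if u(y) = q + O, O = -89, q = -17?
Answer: 319980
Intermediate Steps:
u(y) = -106 (u(y) = -17 - 89 = -106)
u(-87) + 320086 = -106 + 320086 = 319980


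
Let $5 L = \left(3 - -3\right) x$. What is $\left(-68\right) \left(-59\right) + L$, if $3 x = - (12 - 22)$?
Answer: $4016$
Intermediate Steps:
$x = \frac{10}{3}$ ($x = \frac{\left(-1\right) \left(12 - 22\right)}{3} = \frac{\left(-1\right) \left(-10\right)}{3} = \frac{1}{3} \cdot 10 = \frac{10}{3} \approx 3.3333$)
$L = 4$ ($L = \frac{\left(3 - -3\right) \frac{10}{3}}{5} = \frac{\left(3 + 3\right) \frac{10}{3}}{5} = \frac{6 \cdot \frac{10}{3}}{5} = \frac{1}{5} \cdot 20 = 4$)
$\left(-68\right) \left(-59\right) + L = \left(-68\right) \left(-59\right) + 4 = 4012 + 4 = 4016$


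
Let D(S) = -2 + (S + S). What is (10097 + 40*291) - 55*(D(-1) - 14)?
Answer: 22727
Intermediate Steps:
D(S) = -2 + 2*S
(10097 + 40*291) - 55*(D(-1) - 14) = (10097 + 40*291) - 55*((-2 + 2*(-1)) - 14) = (10097 + 11640) - 55*((-2 - 2) - 14) = 21737 - 55*(-4 - 14) = 21737 - 55*(-18) = 21737 + 990 = 22727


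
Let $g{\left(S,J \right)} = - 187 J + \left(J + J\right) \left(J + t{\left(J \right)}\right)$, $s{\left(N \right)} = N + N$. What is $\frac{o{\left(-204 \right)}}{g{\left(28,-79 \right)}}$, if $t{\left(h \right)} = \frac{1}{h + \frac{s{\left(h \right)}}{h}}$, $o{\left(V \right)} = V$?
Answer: $- \frac{15708}{2098793} \approx -0.0074843$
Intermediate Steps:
$s{\left(N \right)} = 2 N$
$t{\left(h \right)} = \frac{1}{2 + h}$ ($t{\left(h \right)} = \frac{1}{h + \frac{2 h}{h}} = \frac{1}{h + 2} = \frac{1}{2 + h}$)
$g{\left(S,J \right)} = - 187 J + 2 J \left(J + \frac{1}{2 + J}\right)$ ($g{\left(S,J \right)} = - 187 J + \left(J + J\right) \left(J + \frac{1}{2 + J}\right) = - 187 J + 2 J \left(J + \frac{1}{2 + J}\right)$)
$\frac{o{\left(-204 \right)}}{g{\left(28,-79 \right)}} = - \frac{204}{\left(-79\right) \frac{1}{2 - 79} \left(2 + \left(-187 + 2 \left(-79\right)\right) \left(2 - 79\right)\right)} = - \frac{204}{\left(-79\right) \frac{1}{-77} \left(2 + \left(-187 - 158\right) \left(-77\right)\right)} = - \frac{204}{\left(-79\right) \left(- \frac{1}{77}\right) \left(2 - -26565\right)} = - \frac{204}{\left(-79\right) \left(- \frac{1}{77}\right) \left(2 + 26565\right)} = - \frac{204}{\left(-79\right) \left(- \frac{1}{77}\right) 26567} = - \frac{204}{\frac{2098793}{77}} = \left(-204\right) \frac{77}{2098793} = - \frac{15708}{2098793}$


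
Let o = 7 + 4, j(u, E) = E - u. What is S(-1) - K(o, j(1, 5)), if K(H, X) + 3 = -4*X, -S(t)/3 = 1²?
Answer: 16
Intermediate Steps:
S(t) = -3 (S(t) = -3*1² = -3*1 = -3)
o = 11
K(H, X) = -3 - 4*X
S(-1) - K(o, j(1, 5)) = -3 - (-3 - 4*(5 - 1*1)) = -3 - (-3 - 4*(5 - 1)) = -3 - (-3 - 4*4) = -3 - (-3 - 16) = -3 - 1*(-19) = -3 + 19 = 16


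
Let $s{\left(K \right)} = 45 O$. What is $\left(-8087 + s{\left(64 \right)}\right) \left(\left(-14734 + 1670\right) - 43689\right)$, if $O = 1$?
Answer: $456407626$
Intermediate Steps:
$s{\left(K \right)} = 45$ ($s{\left(K \right)} = 45 \cdot 1 = 45$)
$\left(-8087 + s{\left(64 \right)}\right) \left(\left(-14734 + 1670\right) - 43689\right) = \left(-8087 + 45\right) \left(\left(-14734 + 1670\right) - 43689\right) = - 8042 \left(-13064 - 43689\right) = \left(-8042\right) \left(-56753\right) = 456407626$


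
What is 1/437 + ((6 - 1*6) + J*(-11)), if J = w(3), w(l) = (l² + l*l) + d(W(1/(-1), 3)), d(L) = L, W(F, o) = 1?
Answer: -91332/437 ≈ -209.00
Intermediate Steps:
w(l) = 1 + 2*l² (w(l) = (l² + l*l) + 1 = (l² + l²) + 1 = 2*l² + 1 = 1 + 2*l²)
J = 19 (J = 1 + 2*3² = 1 + 2*9 = 1 + 18 = 19)
1/437 + ((6 - 1*6) + J*(-11)) = 1/437 + ((6 - 1*6) + 19*(-11)) = 1/437 + ((6 - 6) - 209) = 1/437 + (0 - 209) = 1/437 - 209 = -91332/437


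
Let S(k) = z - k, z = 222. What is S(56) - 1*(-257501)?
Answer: 257667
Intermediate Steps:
S(k) = 222 - k
S(56) - 1*(-257501) = (222 - 1*56) - 1*(-257501) = (222 - 56) + 257501 = 166 + 257501 = 257667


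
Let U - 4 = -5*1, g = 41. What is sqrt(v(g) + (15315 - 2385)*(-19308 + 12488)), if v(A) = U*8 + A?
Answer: 3*I*sqrt(9798063) ≈ 9390.6*I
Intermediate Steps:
U = -1 (U = 4 - 5*1 = 4 - 5 = -1)
v(A) = -8 + A (v(A) = -1*8 + A = -8 + A)
sqrt(v(g) + (15315 - 2385)*(-19308 + 12488)) = sqrt((-8 + 41) + (15315 - 2385)*(-19308 + 12488)) = sqrt(33 + 12930*(-6820)) = sqrt(33 - 88182600) = sqrt(-88182567) = 3*I*sqrt(9798063)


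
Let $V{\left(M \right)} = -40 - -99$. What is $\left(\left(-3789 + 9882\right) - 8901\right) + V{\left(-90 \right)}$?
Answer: $-2749$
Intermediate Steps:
$V{\left(M \right)} = 59$ ($V{\left(M \right)} = -40 + 99 = 59$)
$\left(\left(-3789 + 9882\right) - 8901\right) + V{\left(-90 \right)} = \left(\left(-3789 + 9882\right) - 8901\right) + 59 = \left(6093 - 8901\right) + 59 = -2808 + 59 = -2749$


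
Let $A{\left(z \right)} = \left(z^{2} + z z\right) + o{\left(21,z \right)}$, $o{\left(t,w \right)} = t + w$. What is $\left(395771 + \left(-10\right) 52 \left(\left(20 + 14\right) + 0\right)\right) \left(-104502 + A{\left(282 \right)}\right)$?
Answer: $20737913259$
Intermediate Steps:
$A{\left(z \right)} = 21 + z + 2 z^{2}$ ($A{\left(z \right)} = \left(z^{2} + z z\right) + \left(21 + z\right) = \left(z^{2} + z^{2}\right) + \left(21 + z\right) = 2 z^{2} + \left(21 + z\right) = 21 + z + 2 z^{2}$)
$\left(395771 + \left(-10\right) 52 \left(\left(20 + 14\right) + 0\right)\right) \left(-104502 + A{\left(282 \right)}\right) = \left(395771 + \left(-10\right) 52 \left(\left(20 + 14\right) + 0\right)\right) \left(-104502 + \left(21 + 282 + 2 \cdot 282^{2}\right)\right) = \left(395771 - 520 \left(34 + 0\right)\right) \left(-104502 + \left(21 + 282 + 2 \cdot 79524\right)\right) = \left(395771 - 17680\right) \left(-104502 + \left(21 + 282 + 159048\right)\right) = \left(395771 - 17680\right) \left(-104502 + 159351\right) = 378091 \cdot 54849 = 20737913259$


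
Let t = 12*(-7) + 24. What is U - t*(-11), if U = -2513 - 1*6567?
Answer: -9740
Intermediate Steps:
t = -60 (t = -84 + 24 = -60)
U = -9080 (U = -2513 - 6567 = -9080)
U - t*(-11) = -9080 - (-60)*(-11) = -9080 - 1*660 = -9080 - 660 = -9740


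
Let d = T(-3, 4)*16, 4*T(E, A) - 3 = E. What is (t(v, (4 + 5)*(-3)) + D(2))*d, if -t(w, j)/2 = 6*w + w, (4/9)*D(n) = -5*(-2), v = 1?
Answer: 0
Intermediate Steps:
D(n) = 45/2 (D(n) = 9*(-5*(-2))/4 = (9/4)*10 = 45/2)
T(E, A) = ¾ + E/4
t(w, j) = -14*w (t(w, j) = -2*(6*w + w) = -14*w)
d = 0 (d = (¾ + (¼)*(-3))*16 = (¾ - ¾)*16 = 0*16 = 0)
(t(v, (4 + 5)*(-3)) + D(2))*d = (-14*1 + 45/2)*0 = (-14 + 45/2)*0 = (17/2)*0 = 0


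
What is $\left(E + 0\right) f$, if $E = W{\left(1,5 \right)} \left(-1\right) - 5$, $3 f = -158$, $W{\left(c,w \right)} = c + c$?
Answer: $\frac{1106}{3} \approx 368.67$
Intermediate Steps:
$W{\left(c,w \right)} = 2 c$
$f = - \frac{158}{3}$ ($f = \frac{1}{3} \left(-158\right) = - \frac{158}{3} \approx -52.667$)
$E = -7$ ($E = 2 \cdot 1 \left(-1\right) - 5 = 2 \left(-1\right) - 5 = -2 - 5 = -7$)
$\left(E + 0\right) f = \left(-7 + 0\right) \left(- \frac{158}{3}\right) = \left(-7\right) \left(- \frac{158}{3}\right) = \frac{1106}{3}$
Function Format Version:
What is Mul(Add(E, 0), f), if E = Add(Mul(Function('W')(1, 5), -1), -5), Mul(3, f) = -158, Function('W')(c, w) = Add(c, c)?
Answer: Rational(1106, 3) ≈ 368.67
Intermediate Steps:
Function('W')(c, w) = Mul(2, c)
f = Rational(-158, 3) (f = Mul(Rational(1, 3), -158) = Rational(-158, 3) ≈ -52.667)
E = -7 (E = Add(Mul(Mul(2, 1), -1), -5) = Add(Mul(2, -1), -5) = Add(-2, -5) = -7)
Mul(Add(E, 0), f) = Mul(Add(-7, 0), Rational(-158, 3)) = Mul(-7, Rational(-158, 3)) = Rational(1106, 3)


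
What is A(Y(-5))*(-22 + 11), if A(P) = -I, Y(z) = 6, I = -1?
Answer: -11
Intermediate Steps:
A(P) = 1 (A(P) = -1*(-1) = 1)
A(Y(-5))*(-22 + 11) = 1*(-22 + 11) = 1*(-11) = -11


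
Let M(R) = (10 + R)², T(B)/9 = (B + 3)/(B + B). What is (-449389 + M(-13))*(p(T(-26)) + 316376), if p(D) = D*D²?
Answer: -4998663415203095/35152 ≈ -1.4220e+11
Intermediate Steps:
T(B) = 9*(3 + B)/(2*B) (T(B) = 9*((B + 3)/(B + B)) = 9*((3 + B)/((2*B))) = 9*((3 + B)*(1/(2*B))) = 9*((3 + B)/(2*B)) = 9*(3 + B)/(2*B))
p(D) = D³
(-449389 + M(-13))*(p(T(-26)) + 316376) = (-449389 + (10 - 13)²)*(((9/2)*(3 - 26)/(-26))³ + 316376) = (-449389 + (-3)²)*(((9/2)*(-1/26)*(-23))³ + 316376) = (-449389 + 9)*((207/52)³ + 316376) = -449380*(8869743/140608 + 316376) = -449380*44493866351/140608 = -4998663415203095/35152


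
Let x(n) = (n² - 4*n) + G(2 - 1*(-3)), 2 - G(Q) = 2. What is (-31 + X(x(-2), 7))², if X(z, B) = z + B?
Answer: 144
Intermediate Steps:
G(Q) = 0 (G(Q) = 2 - 1*2 = 2 - 2 = 0)
x(n) = n² - 4*n (x(n) = (n² - 4*n) + 0 = n² - 4*n)
X(z, B) = B + z
(-31 + X(x(-2), 7))² = (-31 + (7 - 2*(-4 - 2)))² = (-31 + (7 - 2*(-6)))² = (-31 + (7 + 12))² = (-31 + 19)² = (-12)² = 144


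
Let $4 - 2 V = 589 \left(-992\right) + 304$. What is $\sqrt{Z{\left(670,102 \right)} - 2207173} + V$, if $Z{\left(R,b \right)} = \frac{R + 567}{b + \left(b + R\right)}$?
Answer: $291994 + \frac{3 i \sqrt{187333933490}}{874} \approx 2.9199 \cdot 10^{5} + 1485.7 i$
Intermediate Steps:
$Z{\left(R,b \right)} = \frac{567 + R}{R + 2 b}$ ($Z{\left(R,b \right)} = \frac{567 + R}{b + \left(R + b\right)} = \frac{567 + R}{R + 2 b}$)
$V = 291994$ ($V = 2 - \frac{589 \left(-992\right) + 304}{2} = 2 - \frac{-584288 + 304}{2} = 2 - -291992 = 2 + 291992 = 291994$)
$\sqrt{Z{\left(670,102 \right)} - 2207173} + V = \sqrt{\frac{567 + 670}{670 + 2 \cdot 102} - 2207173} + 291994 = \sqrt{\frac{1}{670 + 204} \cdot 1237 - 2207173} + 291994 = \sqrt{\frac{1}{874} \cdot 1237 - 2207173} + 291994 = \sqrt{\frac{1237}{874} - 2207173} + 291994 = \sqrt{- \frac{1929067965}{874}} + 291994 = \frac{3 i \sqrt{187333933490}}{874} + 291994 = 291994 + \frac{3 i \sqrt{187333933490}}{874}$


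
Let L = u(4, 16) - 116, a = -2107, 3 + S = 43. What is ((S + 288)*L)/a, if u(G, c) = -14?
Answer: 42640/2107 ≈ 20.237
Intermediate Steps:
S = 40 (S = -3 + 43 = 40)
L = -130 (L = -14 - 116 = -130)
((S + 288)*L)/a = ((40 + 288)*(-130))/(-2107) = (328*(-130))*(-1/2107) = -42640*(-1/2107) = 42640/2107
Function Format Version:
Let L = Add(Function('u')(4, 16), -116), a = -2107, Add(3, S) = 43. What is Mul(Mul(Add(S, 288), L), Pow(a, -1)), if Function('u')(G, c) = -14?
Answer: Rational(42640, 2107) ≈ 20.237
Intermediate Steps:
S = 40 (S = Add(-3, 43) = 40)
L = -130 (L = Add(-14, -116) = -130)
Mul(Mul(Add(S, 288), L), Pow(a, -1)) = Mul(Mul(Add(40, 288), -130), Pow(-2107, -1)) = Mul(Mul(328, -130), Rational(-1, 2107)) = Mul(-42640, Rational(-1, 2107)) = Rational(42640, 2107)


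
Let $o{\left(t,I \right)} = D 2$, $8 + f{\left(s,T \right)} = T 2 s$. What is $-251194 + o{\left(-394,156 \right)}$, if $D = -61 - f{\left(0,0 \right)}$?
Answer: $-251300$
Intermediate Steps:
$f{\left(s,T \right)} = -8 + 2 T s$ ($f{\left(s,T \right)} = -8 + T 2 s = -8 + 2 T s$)
$D = -53$ ($D = -61 - \left(-8 + 2 \cdot 0 \cdot 0\right) = -61 - \left(-8 + 0\right) = -61 - -8 = -61 + 8 = -53$)
$o{\left(t,I \right)} = -106$ ($o{\left(t,I \right)} = \left(-53\right) 2 = -106$)
$-251194 + o{\left(-394,156 \right)} = -251194 - 106 = -251300$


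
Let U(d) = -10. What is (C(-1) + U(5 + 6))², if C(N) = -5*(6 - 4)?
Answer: 400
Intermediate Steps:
C(N) = -10 (C(N) = -5*2 = -10)
(C(-1) + U(5 + 6))² = (-10 - 10)² = (-20)² = 400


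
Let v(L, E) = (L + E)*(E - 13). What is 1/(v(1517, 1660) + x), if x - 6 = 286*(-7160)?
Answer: 1/3184765 ≈ 3.1399e-7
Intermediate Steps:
v(L, E) = (-13 + E)*(E + L) (v(L, E) = (E + L)*(-13 + E) = (-13 + E)*(E + L))
x = -2047754 (x = 6 + 286*(-7160) = 6 - 2047760 = -2047754)
1/(v(1517, 1660) + x) = 1/((1660² - 13*1660 - 13*1517 + 1660*1517) - 2047754) = 1/((2755600 - 21580 - 19721 + 2518220) - 2047754) = 1/(5232519 - 2047754) = 1/3184765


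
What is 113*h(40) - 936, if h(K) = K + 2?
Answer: 3810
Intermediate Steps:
h(K) = 2 + K
113*h(40) - 936 = 113*(2 + 40) - 936 = 113*42 - 936 = 4746 - 936 = 3810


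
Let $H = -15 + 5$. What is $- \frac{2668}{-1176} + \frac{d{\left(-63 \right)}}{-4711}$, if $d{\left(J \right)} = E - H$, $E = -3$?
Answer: $\frac{448597}{197862} \approx 2.2672$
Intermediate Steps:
$H = -10$
$d{\left(J \right)} = 7$ ($d{\left(J \right)} = -3 - -10 = -3 + 10 = 7$)
$- \frac{2668}{-1176} + \frac{d{\left(-63 \right)}}{-4711} = - \frac{2668}{-1176} + \frac{7}{-4711} = \left(-2668\right) \left(- \frac{1}{1176}\right) + 7 \left(- \frac{1}{4711}\right) = \frac{667}{294} - \frac{1}{673} = \frac{448597}{197862}$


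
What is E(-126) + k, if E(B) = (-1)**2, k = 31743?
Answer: 31744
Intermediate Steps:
E(B) = 1
E(-126) + k = 1 + 31743 = 31744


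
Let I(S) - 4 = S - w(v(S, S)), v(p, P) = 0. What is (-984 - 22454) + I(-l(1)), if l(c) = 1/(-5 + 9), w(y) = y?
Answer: -93737/4 ≈ -23434.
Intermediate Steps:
l(c) = ¼ (l(c) = 1/4 = ¼)
I(S) = 4 + S (I(S) = 4 + (S - 1*0) = 4 + (S + 0) = 4 + S)
(-984 - 22454) + I(-l(1)) = (-984 - 22454) + (4 - 1*¼) = -23438 + (4 - ¼) = -23438 + 15/4 = -93737/4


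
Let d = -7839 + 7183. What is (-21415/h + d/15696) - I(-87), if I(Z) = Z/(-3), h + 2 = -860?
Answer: -3550265/845622 ≈ -4.1984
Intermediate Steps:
h = -862 (h = -2 - 860 = -862)
d = -656
I(Z) = -Z/3 (I(Z) = Z*(-⅓) = -Z/3)
(-21415/h + d/15696) - I(-87) = (-21415/(-862) - 656/15696) - (-1)*(-87)/3 = (-21415*(-1/862) - 656*1/15696) - 1*29 = (21415/862 - 41/981) - 29 = 20972773/845622 - 29 = -3550265/845622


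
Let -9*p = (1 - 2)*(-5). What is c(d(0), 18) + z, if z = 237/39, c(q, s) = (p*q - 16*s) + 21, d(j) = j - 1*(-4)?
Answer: -30788/117 ≈ -263.15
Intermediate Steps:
d(j) = 4 + j (d(j) = j + 4 = 4 + j)
p = -5/9 (p = -(1 - 2)*(-5)/9 = -(-1)*(-5)/9 = -1/9*5 = -5/9 ≈ -0.55556)
c(q, s) = 21 - 16*s - 5*q/9 (c(q, s) = (-5*q/9 - 16*s) + 21 = (-16*s - 5*q/9) + 21 = 21 - 16*s - 5*q/9)
z = 79/13 (z = 237*(1/39) = 79/13 ≈ 6.0769)
c(d(0), 18) + z = (21 - 16*18 - 5*(4 + 0)/9) + 79/13 = (21 - 288 - 5/9*4) + 79/13 = (21 - 288 - 20/9) + 79/13 = -2423/9 + 79/13 = -30788/117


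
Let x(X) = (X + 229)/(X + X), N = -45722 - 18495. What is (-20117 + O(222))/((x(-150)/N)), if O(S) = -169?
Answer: -390811818600/79 ≈ -4.9470e+9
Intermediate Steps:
N = -64217
x(X) = (229 + X)/(2*X) (x(X) = (229 + X)/((2*X)) = (229 + X)*(1/(2*X)) = (229 + X)/(2*X))
(-20117 + O(222))/((x(-150)/N)) = (-20117 - 169)/((((1/2)*(229 - 150)/(-150))/(-64217))) = -20286/(((1/2)*(-1/150)*79)*(-1/64217)) = -20286/((-79/300*(-1/64217))) = -20286/79/19265100 = -20286*19265100/79 = -390811818600/79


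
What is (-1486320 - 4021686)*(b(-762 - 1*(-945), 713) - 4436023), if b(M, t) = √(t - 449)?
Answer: 24433641300138 - 11016012*√66 ≈ 2.4434e+13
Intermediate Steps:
b(M, t) = √(-449 + t)
(-1486320 - 4021686)*(b(-762 - 1*(-945), 713) - 4436023) = (-1486320 - 4021686)*(√(-449 + 713) - 4436023) = -5508006*(√264 - 4436023) = -5508006*(2*√66 - 4436023) = -5508006*(-4436023 + 2*√66) = 24433641300138 - 11016012*√66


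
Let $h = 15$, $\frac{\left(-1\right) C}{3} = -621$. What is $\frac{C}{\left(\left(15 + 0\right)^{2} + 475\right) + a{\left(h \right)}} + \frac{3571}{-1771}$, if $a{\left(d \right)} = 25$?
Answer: $\frac{710398}{1283975} \approx 0.55328$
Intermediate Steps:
$C = 1863$ ($C = \left(-3\right) \left(-621\right) = 1863$)
$\frac{C}{\left(\left(15 + 0\right)^{2} + 475\right) + a{\left(h \right)}} + \frac{3571}{-1771} = \frac{1863}{\left(\left(15 + 0\right)^{2} + 475\right) + 25} + \frac{3571}{-1771} = \frac{1863}{\left(15^{2} + 475\right) + 25} + 3571 \left(- \frac{1}{1771}\right) = \frac{1863}{\left(225 + 475\right) + 25} - \frac{3571}{1771} = \frac{1863}{700 + 25} - \frac{3571}{1771} = \frac{1863}{725} - \frac{3571}{1771} = \frac{710398}{1283975}$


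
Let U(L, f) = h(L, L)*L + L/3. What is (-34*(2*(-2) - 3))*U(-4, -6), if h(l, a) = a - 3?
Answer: 19040/3 ≈ 6346.7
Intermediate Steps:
h(l, a) = -3 + a
U(L, f) = L/3 + L*(-3 + L) (U(L, f) = (-3 + L)*L + L/3 = L*(-3 + L) + L*(⅓) = L*(-3 + L) + L/3 = L/3 + L*(-3 + L))
(-34*(2*(-2) - 3))*U(-4, -6) = (-34*(2*(-2) - 3))*((⅓)*(-4)*(-8 + 3*(-4))) = (-34*(-4 - 3))*((⅓)*(-4)*(-8 - 12)) = (-34*(-7))*((⅓)*(-4)*(-20)) = 238*(80/3) = 19040/3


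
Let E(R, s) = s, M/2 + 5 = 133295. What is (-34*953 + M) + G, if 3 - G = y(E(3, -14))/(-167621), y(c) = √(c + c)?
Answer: 234181 + 2*I*√7/167621 ≈ 2.3418e+5 + 3.1568e-5*I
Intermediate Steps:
M = 266580 (M = -10 + 2*133295 = -10 + 266590 = 266580)
y(c) = √2*√c (y(c) = √(2*c) = √2*√c)
G = 3 + 2*I*√7/167621 (G = 3 - √2*√(-14)/(-167621) = 3 - √2*(I*√14)*(-1)/167621 = 3 - 2*I*√7*(-1)/167621 = 3 - (-2)*I*√7/167621 = 3 + 2*I*√7/167621 ≈ 3.0 + 3.1568e-5*I)
(-34*953 + M) + G = (-34*953 + 266580) + (3 + 2*I*√7/167621) = (-32402 + 266580) + (3 + 2*I*√7/167621) = 234178 + (3 + 2*I*√7/167621) = 234181 + 2*I*√7/167621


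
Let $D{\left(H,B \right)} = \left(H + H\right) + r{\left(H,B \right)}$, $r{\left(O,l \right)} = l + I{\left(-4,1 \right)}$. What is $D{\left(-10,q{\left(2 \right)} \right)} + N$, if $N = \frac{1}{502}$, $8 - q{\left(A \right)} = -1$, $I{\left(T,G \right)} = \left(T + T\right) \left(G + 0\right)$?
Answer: $- \frac{9537}{502} \approx -18.998$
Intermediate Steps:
$I{\left(T,G \right)} = 2 G T$ ($I{\left(T,G \right)} = 2 T G = 2 G T$)
$q{\left(A \right)} = 9$ ($q{\left(A \right)} = 8 - -1 = 8 + 1 = 9$)
$r{\left(O,l \right)} = -8 + l$ ($r{\left(O,l \right)} = l + 2 \cdot 1 \left(-4\right) = l - 8 = -8 + l$)
$N = \frac{1}{502} \approx 0.001992$
$D{\left(H,B \right)} = -8 + B + 2 H$ ($D{\left(H,B \right)} = \left(H + H\right) + \left(-8 + B\right) = 2 H + \left(-8 + B\right) = -8 + B + 2 H$)
$D{\left(-10,q{\left(2 \right)} \right)} + N = \left(-8 + 9 + 2 \left(-10\right)\right) + \frac{1}{502} = \left(-8 + 9 - 20\right) + \frac{1}{502} = -19 + \frac{1}{502} = - \frac{9537}{502}$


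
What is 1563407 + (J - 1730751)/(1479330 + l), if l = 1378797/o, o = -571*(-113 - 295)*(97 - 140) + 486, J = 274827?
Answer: 7722522903964943963/4939550459581 ≈ 1.5634e+6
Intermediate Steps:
o = -10017138 (o = -(-232968)*(-43) + 486 = -571*17544 + 486 = -10017624 + 486 = -10017138)
l = -459599/3339046 (l = 1378797/(-10017138) = 1378797*(-1/10017138) = -459599/3339046 ≈ -0.13764)
1563407 + (J - 1730751)/(1479330 + l) = 1563407 + (274827 - 1730751)/(1479330 - 459599/3339046) = 1563407 - 1455924/4939550459581/3339046 = 1563407 - 1455924*3339046/4939550459581 = 1563407 - 4861397208504/4939550459581 = 7722522903964943963/4939550459581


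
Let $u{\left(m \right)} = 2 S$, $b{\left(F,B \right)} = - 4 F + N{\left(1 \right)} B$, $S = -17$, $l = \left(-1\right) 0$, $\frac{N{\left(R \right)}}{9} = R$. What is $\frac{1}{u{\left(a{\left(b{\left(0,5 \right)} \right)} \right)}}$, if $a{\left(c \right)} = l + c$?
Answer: $- \frac{1}{34} \approx -0.029412$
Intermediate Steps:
$N{\left(R \right)} = 9 R$
$l = 0$
$b{\left(F,B \right)} = - 4 F + 9 B$ ($b{\left(F,B \right)} = - 4 F + 9 \cdot 1 B = - 4 F + 9 B$)
$a{\left(c \right)} = c$ ($a{\left(c \right)} = 0 + c = c$)
$u{\left(m \right)} = -34$ ($u{\left(m \right)} = 2 \left(-17\right) = -34$)
$\frac{1}{u{\left(a{\left(b{\left(0,5 \right)} \right)} \right)}} = \frac{1}{-34} = - \frac{1}{34}$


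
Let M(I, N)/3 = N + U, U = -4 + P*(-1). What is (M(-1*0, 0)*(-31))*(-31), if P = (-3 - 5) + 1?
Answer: 8649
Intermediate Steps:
P = -7 (P = -8 + 1 = -7)
U = 3 (U = -4 - 7*(-1) = -4 + 7 = 3)
M(I, N) = 9 + 3*N (M(I, N) = 3*(N + 3) = 3*(3 + N) = 9 + 3*N)
(M(-1*0, 0)*(-31))*(-31) = ((9 + 3*0)*(-31))*(-31) = ((9 + 0)*(-31))*(-31) = (9*(-31))*(-31) = -279*(-31) = 8649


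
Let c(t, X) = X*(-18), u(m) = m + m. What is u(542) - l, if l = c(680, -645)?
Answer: -10526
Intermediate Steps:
u(m) = 2*m
c(t, X) = -18*X
l = 11610 (l = -18*(-645) = 11610)
u(542) - l = 2*542 - 1*11610 = 1084 - 11610 = -10526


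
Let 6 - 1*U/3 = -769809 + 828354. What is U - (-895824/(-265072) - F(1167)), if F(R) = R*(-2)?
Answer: -2948170206/16567 ≈ -1.7795e+5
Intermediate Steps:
F(R) = -2*R
U = -175617 (U = 18 - 3*(-769809 + 828354) = 18 - 3*58545 = 18 - 175635 = -175617)
U - (-895824/(-265072) - F(1167)) = -175617 - (-895824/(-265072) - (-2)*1167) = -175617 - (-895824*(-1/265072) - 1*(-2334)) = -175617 - (55989/16567 + 2334) = -175617 - 1*38723367/16567 = -175617 - 38723367/16567 = -2948170206/16567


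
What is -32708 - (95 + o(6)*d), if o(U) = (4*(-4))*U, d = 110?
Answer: -22243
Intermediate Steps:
o(U) = -16*U
-32708 - (95 + o(6)*d) = -32708 - (95 - 16*6*110) = -32708 - (95 - 96*110) = -32708 - (95 - 10560) = -32708 - 1*(-10465) = -32708 + 10465 = -22243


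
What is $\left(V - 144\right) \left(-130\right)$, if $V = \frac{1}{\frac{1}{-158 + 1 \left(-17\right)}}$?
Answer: $41470$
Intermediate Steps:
$V = -175$ ($V = \frac{1}{\frac{1}{-158 - 17}} = \frac{1}{\frac{1}{-175}} = \frac{1}{- \frac{1}{175}} = -175$)
$\left(V - 144\right) \left(-130\right) = \left(-175 - 144\right) \left(-130\right) = \left(-319\right) \left(-130\right) = 41470$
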